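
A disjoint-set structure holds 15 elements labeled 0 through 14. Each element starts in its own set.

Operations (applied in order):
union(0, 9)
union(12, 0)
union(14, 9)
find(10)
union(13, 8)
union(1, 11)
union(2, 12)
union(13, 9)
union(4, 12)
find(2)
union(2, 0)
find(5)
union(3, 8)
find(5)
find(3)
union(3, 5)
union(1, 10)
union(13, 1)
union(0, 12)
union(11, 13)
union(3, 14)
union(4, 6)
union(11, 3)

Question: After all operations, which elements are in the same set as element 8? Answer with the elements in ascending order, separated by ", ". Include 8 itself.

Step 1: union(0, 9) -> merged; set of 0 now {0, 9}
Step 2: union(12, 0) -> merged; set of 12 now {0, 9, 12}
Step 3: union(14, 9) -> merged; set of 14 now {0, 9, 12, 14}
Step 4: find(10) -> no change; set of 10 is {10}
Step 5: union(13, 8) -> merged; set of 13 now {8, 13}
Step 6: union(1, 11) -> merged; set of 1 now {1, 11}
Step 7: union(2, 12) -> merged; set of 2 now {0, 2, 9, 12, 14}
Step 8: union(13, 9) -> merged; set of 13 now {0, 2, 8, 9, 12, 13, 14}
Step 9: union(4, 12) -> merged; set of 4 now {0, 2, 4, 8, 9, 12, 13, 14}
Step 10: find(2) -> no change; set of 2 is {0, 2, 4, 8, 9, 12, 13, 14}
Step 11: union(2, 0) -> already same set; set of 2 now {0, 2, 4, 8, 9, 12, 13, 14}
Step 12: find(5) -> no change; set of 5 is {5}
Step 13: union(3, 8) -> merged; set of 3 now {0, 2, 3, 4, 8, 9, 12, 13, 14}
Step 14: find(5) -> no change; set of 5 is {5}
Step 15: find(3) -> no change; set of 3 is {0, 2, 3, 4, 8, 9, 12, 13, 14}
Step 16: union(3, 5) -> merged; set of 3 now {0, 2, 3, 4, 5, 8, 9, 12, 13, 14}
Step 17: union(1, 10) -> merged; set of 1 now {1, 10, 11}
Step 18: union(13, 1) -> merged; set of 13 now {0, 1, 2, 3, 4, 5, 8, 9, 10, 11, 12, 13, 14}
Step 19: union(0, 12) -> already same set; set of 0 now {0, 1, 2, 3, 4, 5, 8, 9, 10, 11, 12, 13, 14}
Step 20: union(11, 13) -> already same set; set of 11 now {0, 1, 2, 3, 4, 5, 8, 9, 10, 11, 12, 13, 14}
Step 21: union(3, 14) -> already same set; set of 3 now {0, 1, 2, 3, 4, 5, 8, 9, 10, 11, 12, 13, 14}
Step 22: union(4, 6) -> merged; set of 4 now {0, 1, 2, 3, 4, 5, 6, 8, 9, 10, 11, 12, 13, 14}
Step 23: union(11, 3) -> already same set; set of 11 now {0, 1, 2, 3, 4, 5, 6, 8, 9, 10, 11, 12, 13, 14}
Component of 8: {0, 1, 2, 3, 4, 5, 6, 8, 9, 10, 11, 12, 13, 14}

Answer: 0, 1, 2, 3, 4, 5, 6, 8, 9, 10, 11, 12, 13, 14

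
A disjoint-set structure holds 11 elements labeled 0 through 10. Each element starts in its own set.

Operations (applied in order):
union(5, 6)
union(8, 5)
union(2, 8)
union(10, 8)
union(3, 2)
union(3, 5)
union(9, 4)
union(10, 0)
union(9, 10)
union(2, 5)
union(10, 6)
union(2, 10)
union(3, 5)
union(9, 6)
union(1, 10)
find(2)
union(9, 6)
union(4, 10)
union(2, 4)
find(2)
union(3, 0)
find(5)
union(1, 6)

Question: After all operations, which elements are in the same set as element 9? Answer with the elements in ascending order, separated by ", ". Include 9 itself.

Step 1: union(5, 6) -> merged; set of 5 now {5, 6}
Step 2: union(8, 5) -> merged; set of 8 now {5, 6, 8}
Step 3: union(2, 8) -> merged; set of 2 now {2, 5, 6, 8}
Step 4: union(10, 8) -> merged; set of 10 now {2, 5, 6, 8, 10}
Step 5: union(3, 2) -> merged; set of 3 now {2, 3, 5, 6, 8, 10}
Step 6: union(3, 5) -> already same set; set of 3 now {2, 3, 5, 6, 8, 10}
Step 7: union(9, 4) -> merged; set of 9 now {4, 9}
Step 8: union(10, 0) -> merged; set of 10 now {0, 2, 3, 5, 6, 8, 10}
Step 9: union(9, 10) -> merged; set of 9 now {0, 2, 3, 4, 5, 6, 8, 9, 10}
Step 10: union(2, 5) -> already same set; set of 2 now {0, 2, 3, 4, 5, 6, 8, 9, 10}
Step 11: union(10, 6) -> already same set; set of 10 now {0, 2, 3, 4, 5, 6, 8, 9, 10}
Step 12: union(2, 10) -> already same set; set of 2 now {0, 2, 3, 4, 5, 6, 8, 9, 10}
Step 13: union(3, 5) -> already same set; set of 3 now {0, 2, 3, 4, 5, 6, 8, 9, 10}
Step 14: union(9, 6) -> already same set; set of 9 now {0, 2, 3, 4, 5, 6, 8, 9, 10}
Step 15: union(1, 10) -> merged; set of 1 now {0, 1, 2, 3, 4, 5, 6, 8, 9, 10}
Step 16: find(2) -> no change; set of 2 is {0, 1, 2, 3, 4, 5, 6, 8, 9, 10}
Step 17: union(9, 6) -> already same set; set of 9 now {0, 1, 2, 3, 4, 5, 6, 8, 9, 10}
Step 18: union(4, 10) -> already same set; set of 4 now {0, 1, 2, 3, 4, 5, 6, 8, 9, 10}
Step 19: union(2, 4) -> already same set; set of 2 now {0, 1, 2, 3, 4, 5, 6, 8, 9, 10}
Step 20: find(2) -> no change; set of 2 is {0, 1, 2, 3, 4, 5, 6, 8, 9, 10}
Step 21: union(3, 0) -> already same set; set of 3 now {0, 1, 2, 3, 4, 5, 6, 8, 9, 10}
Step 22: find(5) -> no change; set of 5 is {0, 1, 2, 3, 4, 5, 6, 8, 9, 10}
Step 23: union(1, 6) -> already same set; set of 1 now {0, 1, 2, 3, 4, 5, 6, 8, 9, 10}
Component of 9: {0, 1, 2, 3, 4, 5, 6, 8, 9, 10}

Answer: 0, 1, 2, 3, 4, 5, 6, 8, 9, 10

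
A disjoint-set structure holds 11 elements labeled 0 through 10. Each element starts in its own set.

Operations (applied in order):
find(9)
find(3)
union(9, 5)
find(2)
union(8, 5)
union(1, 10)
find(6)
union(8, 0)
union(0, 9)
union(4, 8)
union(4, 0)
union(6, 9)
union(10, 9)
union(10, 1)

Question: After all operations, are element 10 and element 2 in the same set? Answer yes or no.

Step 1: find(9) -> no change; set of 9 is {9}
Step 2: find(3) -> no change; set of 3 is {3}
Step 3: union(9, 5) -> merged; set of 9 now {5, 9}
Step 4: find(2) -> no change; set of 2 is {2}
Step 5: union(8, 5) -> merged; set of 8 now {5, 8, 9}
Step 6: union(1, 10) -> merged; set of 1 now {1, 10}
Step 7: find(6) -> no change; set of 6 is {6}
Step 8: union(8, 0) -> merged; set of 8 now {0, 5, 8, 9}
Step 9: union(0, 9) -> already same set; set of 0 now {0, 5, 8, 9}
Step 10: union(4, 8) -> merged; set of 4 now {0, 4, 5, 8, 9}
Step 11: union(4, 0) -> already same set; set of 4 now {0, 4, 5, 8, 9}
Step 12: union(6, 9) -> merged; set of 6 now {0, 4, 5, 6, 8, 9}
Step 13: union(10, 9) -> merged; set of 10 now {0, 1, 4, 5, 6, 8, 9, 10}
Step 14: union(10, 1) -> already same set; set of 10 now {0, 1, 4, 5, 6, 8, 9, 10}
Set of 10: {0, 1, 4, 5, 6, 8, 9, 10}; 2 is not a member.

Answer: no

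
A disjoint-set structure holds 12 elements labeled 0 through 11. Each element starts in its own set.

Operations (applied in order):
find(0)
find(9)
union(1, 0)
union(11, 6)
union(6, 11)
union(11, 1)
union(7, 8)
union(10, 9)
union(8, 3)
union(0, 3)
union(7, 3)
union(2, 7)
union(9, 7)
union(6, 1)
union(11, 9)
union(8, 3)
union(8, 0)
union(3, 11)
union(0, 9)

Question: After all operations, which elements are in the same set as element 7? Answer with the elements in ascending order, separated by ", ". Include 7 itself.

Answer: 0, 1, 2, 3, 6, 7, 8, 9, 10, 11

Derivation:
Step 1: find(0) -> no change; set of 0 is {0}
Step 2: find(9) -> no change; set of 9 is {9}
Step 3: union(1, 0) -> merged; set of 1 now {0, 1}
Step 4: union(11, 6) -> merged; set of 11 now {6, 11}
Step 5: union(6, 11) -> already same set; set of 6 now {6, 11}
Step 6: union(11, 1) -> merged; set of 11 now {0, 1, 6, 11}
Step 7: union(7, 8) -> merged; set of 7 now {7, 8}
Step 8: union(10, 9) -> merged; set of 10 now {9, 10}
Step 9: union(8, 3) -> merged; set of 8 now {3, 7, 8}
Step 10: union(0, 3) -> merged; set of 0 now {0, 1, 3, 6, 7, 8, 11}
Step 11: union(7, 3) -> already same set; set of 7 now {0, 1, 3, 6, 7, 8, 11}
Step 12: union(2, 7) -> merged; set of 2 now {0, 1, 2, 3, 6, 7, 8, 11}
Step 13: union(9, 7) -> merged; set of 9 now {0, 1, 2, 3, 6, 7, 8, 9, 10, 11}
Step 14: union(6, 1) -> already same set; set of 6 now {0, 1, 2, 3, 6, 7, 8, 9, 10, 11}
Step 15: union(11, 9) -> already same set; set of 11 now {0, 1, 2, 3, 6, 7, 8, 9, 10, 11}
Step 16: union(8, 3) -> already same set; set of 8 now {0, 1, 2, 3, 6, 7, 8, 9, 10, 11}
Step 17: union(8, 0) -> already same set; set of 8 now {0, 1, 2, 3, 6, 7, 8, 9, 10, 11}
Step 18: union(3, 11) -> already same set; set of 3 now {0, 1, 2, 3, 6, 7, 8, 9, 10, 11}
Step 19: union(0, 9) -> already same set; set of 0 now {0, 1, 2, 3, 6, 7, 8, 9, 10, 11}
Component of 7: {0, 1, 2, 3, 6, 7, 8, 9, 10, 11}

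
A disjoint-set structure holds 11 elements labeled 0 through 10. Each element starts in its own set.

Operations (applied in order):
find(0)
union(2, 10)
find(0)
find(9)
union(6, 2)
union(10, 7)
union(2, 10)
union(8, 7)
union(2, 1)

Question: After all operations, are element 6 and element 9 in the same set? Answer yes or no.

Step 1: find(0) -> no change; set of 0 is {0}
Step 2: union(2, 10) -> merged; set of 2 now {2, 10}
Step 3: find(0) -> no change; set of 0 is {0}
Step 4: find(9) -> no change; set of 9 is {9}
Step 5: union(6, 2) -> merged; set of 6 now {2, 6, 10}
Step 6: union(10, 7) -> merged; set of 10 now {2, 6, 7, 10}
Step 7: union(2, 10) -> already same set; set of 2 now {2, 6, 7, 10}
Step 8: union(8, 7) -> merged; set of 8 now {2, 6, 7, 8, 10}
Step 9: union(2, 1) -> merged; set of 2 now {1, 2, 6, 7, 8, 10}
Set of 6: {1, 2, 6, 7, 8, 10}; 9 is not a member.

Answer: no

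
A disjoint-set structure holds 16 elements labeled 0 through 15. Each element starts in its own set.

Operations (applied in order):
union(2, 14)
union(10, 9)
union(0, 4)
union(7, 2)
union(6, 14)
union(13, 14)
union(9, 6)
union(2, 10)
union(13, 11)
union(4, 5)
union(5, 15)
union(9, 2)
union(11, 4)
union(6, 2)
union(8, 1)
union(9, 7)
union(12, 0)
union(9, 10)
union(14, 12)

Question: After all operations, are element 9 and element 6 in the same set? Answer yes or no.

Step 1: union(2, 14) -> merged; set of 2 now {2, 14}
Step 2: union(10, 9) -> merged; set of 10 now {9, 10}
Step 3: union(0, 4) -> merged; set of 0 now {0, 4}
Step 4: union(7, 2) -> merged; set of 7 now {2, 7, 14}
Step 5: union(6, 14) -> merged; set of 6 now {2, 6, 7, 14}
Step 6: union(13, 14) -> merged; set of 13 now {2, 6, 7, 13, 14}
Step 7: union(9, 6) -> merged; set of 9 now {2, 6, 7, 9, 10, 13, 14}
Step 8: union(2, 10) -> already same set; set of 2 now {2, 6, 7, 9, 10, 13, 14}
Step 9: union(13, 11) -> merged; set of 13 now {2, 6, 7, 9, 10, 11, 13, 14}
Step 10: union(4, 5) -> merged; set of 4 now {0, 4, 5}
Step 11: union(5, 15) -> merged; set of 5 now {0, 4, 5, 15}
Step 12: union(9, 2) -> already same set; set of 9 now {2, 6, 7, 9, 10, 11, 13, 14}
Step 13: union(11, 4) -> merged; set of 11 now {0, 2, 4, 5, 6, 7, 9, 10, 11, 13, 14, 15}
Step 14: union(6, 2) -> already same set; set of 6 now {0, 2, 4, 5, 6, 7, 9, 10, 11, 13, 14, 15}
Step 15: union(8, 1) -> merged; set of 8 now {1, 8}
Step 16: union(9, 7) -> already same set; set of 9 now {0, 2, 4, 5, 6, 7, 9, 10, 11, 13, 14, 15}
Step 17: union(12, 0) -> merged; set of 12 now {0, 2, 4, 5, 6, 7, 9, 10, 11, 12, 13, 14, 15}
Step 18: union(9, 10) -> already same set; set of 9 now {0, 2, 4, 5, 6, 7, 9, 10, 11, 12, 13, 14, 15}
Step 19: union(14, 12) -> already same set; set of 14 now {0, 2, 4, 5, 6, 7, 9, 10, 11, 12, 13, 14, 15}
Set of 9: {0, 2, 4, 5, 6, 7, 9, 10, 11, 12, 13, 14, 15}; 6 is a member.

Answer: yes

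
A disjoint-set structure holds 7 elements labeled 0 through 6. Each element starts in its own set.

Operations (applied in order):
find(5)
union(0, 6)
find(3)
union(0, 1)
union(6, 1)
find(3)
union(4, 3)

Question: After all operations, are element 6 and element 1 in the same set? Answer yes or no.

Step 1: find(5) -> no change; set of 5 is {5}
Step 2: union(0, 6) -> merged; set of 0 now {0, 6}
Step 3: find(3) -> no change; set of 3 is {3}
Step 4: union(0, 1) -> merged; set of 0 now {0, 1, 6}
Step 5: union(6, 1) -> already same set; set of 6 now {0, 1, 6}
Step 6: find(3) -> no change; set of 3 is {3}
Step 7: union(4, 3) -> merged; set of 4 now {3, 4}
Set of 6: {0, 1, 6}; 1 is a member.

Answer: yes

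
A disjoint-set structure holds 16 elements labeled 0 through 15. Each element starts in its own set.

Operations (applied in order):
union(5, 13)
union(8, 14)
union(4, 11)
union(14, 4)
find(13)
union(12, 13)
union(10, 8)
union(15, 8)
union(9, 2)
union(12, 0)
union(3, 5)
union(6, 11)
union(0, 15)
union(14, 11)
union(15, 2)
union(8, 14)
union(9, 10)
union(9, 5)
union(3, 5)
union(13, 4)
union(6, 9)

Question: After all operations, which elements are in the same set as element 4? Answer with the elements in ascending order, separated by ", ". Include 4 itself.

Step 1: union(5, 13) -> merged; set of 5 now {5, 13}
Step 2: union(8, 14) -> merged; set of 8 now {8, 14}
Step 3: union(4, 11) -> merged; set of 4 now {4, 11}
Step 4: union(14, 4) -> merged; set of 14 now {4, 8, 11, 14}
Step 5: find(13) -> no change; set of 13 is {5, 13}
Step 6: union(12, 13) -> merged; set of 12 now {5, 12, 13}
Step 7: union(10, 8) -> merged; set of 10 now {4, 8, 10, 11, 14}
Step 8: union(15, 8) -> merged; set of 15 now {4, 8, 10, 11, 14, 15}
Step 9: union(9, 2) -> merged; set of 9 now {2, 9}
Step 10: union(12, 0) -> merged; set of 12 now {0, 5, 12, 13}
Step 11: union(3, 5) -> merged; set of 3 now {0, 3, 5, 12, 13}
Step 12: union(6, 11) -> merged; set of 6 now {4, 6, 8, 10, 11, 14, 15}
Step 13: union(0, 15) -> merged; set of 0 now {0, 3, 4, 5, 6, 8, 10, 11, 12, 13, 14, 15}
Step 14: union(14, 11) -> already same set; set of 14 now {0, 3, 4, 5, 6, 8, 10, 11, 12, 13, 14, 15}
Step 15: union(15, 2) -> merged; set of 15 now {0, 2, 3, 4, 5, 6, 8, 9, 10, 11, 12, 13, 14, 15}
Step 16: union(8, 14) -> already same set; set of 8 now {0, 2, 3, 4, 5, 6, 8, 9, 10, 11, 12, 13, 14, 15}
Step 17: union(9, 10) -> already same set; set of 9 now {0, 2, 3, 4, 5, 6, 8, 9, 10, 11, 12, 13, 14, 15}
Step 18: union(9, 5) -> already same set; set of 9 now {0, 2, 3, 4, 5, 6, 8, 9, 10, 11, 12, 13, 14, 15}
Step 19: union(3, 5) -> already same set; set of 3 now {0, 2, 3, 4, 5, 6, 8, 9, 10, 11, 12, 13, 14, 15}
Step 20: union(13, 4) -> already same set; set of 13 now {0, 2, 3, 4, 5, 6, 8, 9, 10, 11, 12, 13, 14, 15}
Step 21: union(6, 9) -> already same set; set of 6 now {0, 2, 3, 4, 5, 6, 8, 9, 10, 11, 12, 13, 14, 15}
Component of 4: {0, 2, 3, 4, 5, 6, 8, 9, 10, 11, 12, 13, 14, 15}

Answer: 0, 2, 3, 4, 5, 6, 8, 9, 10, 11, 12, 13, 14, 15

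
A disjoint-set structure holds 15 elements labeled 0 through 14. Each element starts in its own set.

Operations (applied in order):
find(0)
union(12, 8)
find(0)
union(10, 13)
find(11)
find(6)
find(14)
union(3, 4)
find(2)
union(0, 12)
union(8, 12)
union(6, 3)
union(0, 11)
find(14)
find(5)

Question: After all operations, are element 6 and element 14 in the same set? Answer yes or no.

Step 1: find(0) -> no change; set of 0 is {0}
Step 2: union(12, 8) -> merged; set of 12 now {8, 12}
Step 3: find(0) -> no change; set of 0 is {0}
Step 4: union(10, 13) -> merged; set of 10 now {10, 13}
Step 5: find(11) -> no change; set of 11 is {11}
Step 6: find(6) -> no change; set of 6 is {6}
Step 7: find(14) -> no change; set of 14 is {14}
Step 8: union(3, 4) -> merged; set of 3 now {3, 4}
Step 9: find(2) -> no change; set of 2 is {2}
Step 10: union(0, 12) -> merged; set of 0 now {0, 8, 12}
Step 11: union(8, 12) -> already same set; set of 8 now {0, 8, 12}
Step 12: union(6, 3) -> merged; set of 6 now {3, 4, 6}
Step 13: union(0, 11) -> merged; set of 0 now {0, 8, 11, 12}
Step 14: find(14) -> no change; set of 14 is {14}
Step 15: find(5) -> no change; set of 5 is {5}
Set of 6: {3, 4, 6}; 14 is not a member.

Answer: no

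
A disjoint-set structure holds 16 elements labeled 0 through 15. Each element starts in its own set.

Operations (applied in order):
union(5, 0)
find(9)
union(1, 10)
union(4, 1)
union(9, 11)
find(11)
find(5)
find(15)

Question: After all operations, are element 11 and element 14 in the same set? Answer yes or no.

Answer: no

Derivation:
Step 1: union(5, 0) -> merged; set of 5 now {0, 5}
Step 2: find(9) -> no change; set of 9 is {9}
Step 3: union(1, 10) -> merged; set of 1 now {1, 10}
Step 4: union(4, 1) -> merged; set of 4 now {1, 4, 10}
Step 5: union(9, 11) -> merged; set of 9 now {9, 11}
Step 6: find(11) -> no change; set of 11 is {9, 11}
Step 7: find(5) -> no change; set of 5 is {0, 5}
Step 8: find(15) -> no change; set of 15 is {15}
Set of 11: {9, 11}; 14 is not a member.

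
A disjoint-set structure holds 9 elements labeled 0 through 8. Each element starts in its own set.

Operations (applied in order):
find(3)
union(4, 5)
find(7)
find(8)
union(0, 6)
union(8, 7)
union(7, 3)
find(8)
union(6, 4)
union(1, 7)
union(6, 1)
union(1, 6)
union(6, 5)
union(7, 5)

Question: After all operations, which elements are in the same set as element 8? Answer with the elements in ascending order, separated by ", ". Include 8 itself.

Step 1: find(3) -> no change; set of 3 is {3}
Step 2: union(4, 5) -> merged; set of 4 now {4, 5}
Step 3: find(7) -> no change; set of 7 is {7}
Step 4: find(8) -> no change; set of 8 is {8}
Step 5: union(0, 6) -> merged; set of 0 now {0, 6}
Step 6: union(8, 7) -> merged; set of 8 now {7, 8}
Step 7: union(7, 3) -> merged; set of 7 now {3, 7, 8}
Step 8: find(8) -> no change; set of 8 is {3, 7, 8}
Step 9: union(6, 4) -> merged; set of 6 now {0, 4, 5, 6}
Step 10: union(1, 7) -> merged; set of 1 now {1, 3, 7, 8}
Step 11: union(6, 1) -> merged; set of 6 now {0, 1, 3, 4, 5, 6, 7, 8}
Step 12: union(1, 6) -> already same set; set of 1 now {0, 1, 3, 4, 5, 6, 7, 8}
Step 13: union(6, 5) -> already same set; set of 6 now {0, 1, 3, 4, 5, 6, 7, 8}
Step 14: union(7, 5) -> already same set; set of 7 now {0, 1, 3, 4, 5, 6, 7, 8}
Component of 8: {0, 1, 3, 4, 5, 6, 7, 8}

Answer: 0, 1, 3, 4, 5, 6, 7, 8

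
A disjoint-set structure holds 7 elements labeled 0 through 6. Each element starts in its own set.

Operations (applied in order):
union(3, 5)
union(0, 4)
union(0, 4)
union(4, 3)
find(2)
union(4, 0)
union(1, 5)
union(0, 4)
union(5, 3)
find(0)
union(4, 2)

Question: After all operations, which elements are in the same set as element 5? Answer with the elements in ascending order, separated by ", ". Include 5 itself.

Step 1: union(3, 5) -> merged; set of 3 now {3, 5}
Step 2: union(0, 4) -> merged; set of 0 now {0, 4}
Step 3: union(0, 4) -> already same set; set of 0 now {0, 4}
Step 4: union(4, 3) -> merged; set of 4 now {0, 3, 4, 5}
Step 5: find(2) -> no change; set of 2 is {2}
Step 6: union(4, 0) -> already same set; set of 4 now {0, 3, 4, 5}
Step 7: union(1, 5) -> merged; set of 1 now {0, 1, 3, 4, 5}
Step 8: union(0, 4) -> already same set; set of 0 now {0, 1, 3, 4, 5}
Step 9: union(5, 3) -> already same set; set of 5 now {0, 1, 3, 4, 5}
Step 10: find(0) -> no change; set of 0 is {0, 1, 3, 4, 5}
Step 11: union(4, 2) -> merged; set of 4 now {0, 1, 2, 3, 4, 5}
Component of 5: {0, 1, 2, 3, 4, 5}

Answer: 0, 1, 2, 3, 4, 5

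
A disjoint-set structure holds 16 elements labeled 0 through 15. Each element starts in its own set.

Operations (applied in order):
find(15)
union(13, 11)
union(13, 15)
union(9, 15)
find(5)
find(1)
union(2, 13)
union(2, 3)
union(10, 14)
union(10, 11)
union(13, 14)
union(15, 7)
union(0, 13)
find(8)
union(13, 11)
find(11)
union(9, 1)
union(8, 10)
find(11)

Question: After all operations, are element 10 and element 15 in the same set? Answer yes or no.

Step 1: find(15) -> no change; set of 15 is {15}
Step 2: union(13, 11) -> merged; set of 13 now {11, 13}
Step 3: union(13, 15) -> merged; set of 13 now {11, 13, 15}
Step 4: union(9, 15) -> merged; set of 9 now {9, 11, 13, 15}
Step 5: find(5) -> no change; set of 5 is {5}
Step 6: find(1) -> no change; set of 1 is {1}
Step 7: union(2, 13) -> merged; set of 2 now {2, 9, 11, 13, 15}
Step 8: union(2, 3) -> merged; set of 2 now {2, 3, 9, 11, 13, 15}
Step 9: union(10, 14) -> merged; set of 10 now {10, 14}
Step 10: union(10, 11) -> merged; set of 10 now {2, 3, 9, 10, 11, 13, 14, 15}
Step 11: union(13, 14) -> already same set; set of 13 now {2, 3, 9, 10, 11, 13, 14, 15}
Step 12: union(15, 7) -> merged; set of 15 now {2, 3, 7, 9, 10, 11, 13, 14, 15}
Step 13: union(0, 13) -> merged; set of 0 now {0, 2, 3, 7, 9, 10, 11, 13, 14, 15}
Step 14: find(8) -> no change; set of 8 is {8}
Step 15: union(13, 11) -> already same set; set of 13 now {0, 2, 3, 7, 9, 10, 11, 13, 14, 15}
Step 16: find(11) -> no change; set of 11 is {0, 2, 3, 7, 9, 10, 11, 13, 14, 15}
Step 17: union(9, 1) -> merged; set of 9 now {0, 1, 2, 3, 7, 9, 10, 11, 13, 14, 15}
Step 18: union(8, 10) -> merged; set of 8 now {0, 1, 2, 3, 7, 8, 9, 10, 11, 13, 14, 15}
Step 19: find(11) -> no change; set of 11 is {0, 1, 2, 3, 7, 8, 9, 10, 11, 13, 14, 15}
Set of 10: {0, 1, 2, 3, 7, 8, 9, 10, 11, 13, 14, 15}; 15 is a member.

Answer: yes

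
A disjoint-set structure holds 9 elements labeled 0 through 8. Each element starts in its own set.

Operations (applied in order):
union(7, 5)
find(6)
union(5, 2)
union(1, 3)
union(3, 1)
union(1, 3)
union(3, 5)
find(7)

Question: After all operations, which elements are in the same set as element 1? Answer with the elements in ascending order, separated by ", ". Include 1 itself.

Answer: 1, 2, 3, 5, 7

Derivation:
Step 1: union(7, 5) -> merged; set of 7 now {5, 7}
Step 2: find(6) -> no change; set of 6 is {6}
Step 3: union(5, 2) -> merged; set of 5 now {2, 5, 7}
Step 4: union(1, 3) -> merged; set of 1 now {1, 3}
Step 5: union(3, 1) -> already same set; set of 3 now {1, 3}
Step 6: union(1, 3) -> already same set; set of 1 now {1, 3}
Step 7: union(3, 5) -> merged; set of 3 now {1, 2, 3, 5, 7}
Step 8: find(7) -> no change; set of 7 is {1, 2, 3, 5, 7}
Component of 1: {1, 2, 3, 5, 7}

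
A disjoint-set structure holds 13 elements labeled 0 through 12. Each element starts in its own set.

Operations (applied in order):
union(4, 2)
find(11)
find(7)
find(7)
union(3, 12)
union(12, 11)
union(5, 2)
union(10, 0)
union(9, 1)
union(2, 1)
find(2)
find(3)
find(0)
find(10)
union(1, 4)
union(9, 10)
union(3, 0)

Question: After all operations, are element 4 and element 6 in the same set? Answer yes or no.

Answer: no

Derivation:
Step 1: union(4, 2) -> merged; set of 4 now {2, 4}
Step 2: find(11) -> no change; set of 11 is {11}
Step 3: find(7) -> no change; set of 7 is {7}
Step 4: find(7) -> no change; set of 7 is {7}
Step 5: union(3, 12) -> merged; set of 3 now {3, 12}
Step 6: union(12, 11) -> merged; set of 12 now {3, 11, 12}
Step 7: union(5, 2) -> merged; set of 5 now {2, 4, 5}
Step 8: union(10, 0) -> merged; set of 10 now {0, 10}
Step 9: union(9, 1) -> merged; set of 9 now {1, 9}
Step 10: union(2, 1) -> merged; set of 2 now {1, 2, 4, 5, 9}
Step 11: find(2) -> no change; set of 2 is {1, 2, 4, 5, 9}
Step 12: find(3) -> no change; set of 3 is {3, 11, 12}
Step 13: find(0) -> no change; set of 0 is {0, 10}
Step 14: find(10) -> no change; set of 10 is {0, 10}
Step 15: union(1, 4) -> already same set; set of 1 now {1, 2, 4, 5, 9}
Step 16: union(9, 10) -> merged; set of 9 now {0, 1, 2, 4, 5, 9, 10}
Step 17: union(3, 0) -> merged; set of 3 now {0, 1, 2, 3, 4, 5, 9, 10, 11, 12}
Set of 4: {0, 1, 2, 3, 4, 5, 9, 10, 11, 12}; 6 is not a member.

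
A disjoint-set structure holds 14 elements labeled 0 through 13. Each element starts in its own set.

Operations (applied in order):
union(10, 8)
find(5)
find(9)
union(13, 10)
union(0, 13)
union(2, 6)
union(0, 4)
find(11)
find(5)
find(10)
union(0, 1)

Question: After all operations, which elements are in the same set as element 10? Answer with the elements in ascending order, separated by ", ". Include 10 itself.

Answer: 0, 1, 4, 8, 10, 13

Derivation:
Step 1: union(10, 8) -> merged; set of 10 now {8, 10}
Step 2: find(5) -> no change; set of 5 is {5}
Step 3: find(9) -> no change; set of 9 is {9}
Step 4: union(13, 10) -> merged; set of 13 now {8, 10, 13}
Step 5: union(0, 13) -> merged; set of 0 now {0, 8, 10, 13}
Step 6: union(2, 6) -> merged; set of 2 now {2, 6}
Step 7: union(0, 4) -> merged; set of 0 now {0, 4, 8, 10, 13}
Step 8: find(11) -> no change; set of 11 is {11}
Step 9: find(5) -> no change; set of 5 is {5}
Step 10: find(10) -> no change; set of 10 is {0, 4, 8, 10, 13}
Step 11: union(0, 1) -> merged; set of 0 now {0, 1, 4, 8, 10, 13}
Component of 10: {0, 1, 4, 8, 10, 13}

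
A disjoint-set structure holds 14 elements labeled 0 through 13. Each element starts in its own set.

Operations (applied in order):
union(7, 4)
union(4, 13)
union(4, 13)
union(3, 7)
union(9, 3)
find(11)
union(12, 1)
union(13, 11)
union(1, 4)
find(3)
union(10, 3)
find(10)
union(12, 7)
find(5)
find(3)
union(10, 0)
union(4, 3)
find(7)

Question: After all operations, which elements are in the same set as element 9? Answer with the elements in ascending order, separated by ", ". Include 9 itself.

Answer: 0, 1, 3, 4, 7, 9, 10, 11, 12, 13

Derivation:
Step 1: union(7, 4) -> merged; set of 7 now {4, 7}
Step 2: union(4, 13) -> merged; set of 4 now {4, 7, 13}
Step 3: union(4, 13) -> already same set; set of 4 now {4, 7, 13}
Step 4: union(3, 7) -> merged; set of 3 now {3, 4, 7, 13}
Step 5: union(9, 3) -> merged; set of 9 now {3, 4, 7, 9, 13}
Step 6: find(11) -> no change; set of 11 is {11}
Step 7: union(12, 1) -> merged; set of 12 now {1, 12}
Step 8: union(13, 11) -> merged; set of 13 now {3, 4, 7, 9, 11, 13}
Step 9: union(1, 4) -> merged; set of 1 now {1, 3, 4, 7, 9, 11, 12, 13}
Step 10: find(3) -> no change; set of 3 is {1, 3, 4, 7, 9, 11, 12, 13}
Step 11: union(10, 3) -> merged; set of 10 now {1, 3, 4, 7, 9, 10, 11, 12, 13}
Step 12: find(10) -> no change; set of 10 is {1, 3, 4, 7, 9, 10, 11, 12, 13}
Step 13: union(12, 7) -> already same set; set of 12 now {1, 3, 4, 7, 9, 10, 11, 12, 13}
Step 14: find(5) -> no change; set of 5 is {5}
Step 15: find(3) -> no change; set of 3 is {1, 3, 4, 7, 9, 10, 11, 12, 13}
Step 16: union(10, 0) -> merged; set of 10 now {0, 1, 3, 4, 7, 9, 10, 11, 12, 13}
Step 17: union(4, 3) -> already same set; set of 4 now {0, 1, 3, 4, 7, 9, 10, 11, 12, 13}
Step 18: find(7) -> no change; set of 7 is {0, 1, 3, 4, 7, 9, 10, 11, 12, 13}
Component of 9: {0, 1, 3, 4, 7, 9, 10, 11, 12, 13}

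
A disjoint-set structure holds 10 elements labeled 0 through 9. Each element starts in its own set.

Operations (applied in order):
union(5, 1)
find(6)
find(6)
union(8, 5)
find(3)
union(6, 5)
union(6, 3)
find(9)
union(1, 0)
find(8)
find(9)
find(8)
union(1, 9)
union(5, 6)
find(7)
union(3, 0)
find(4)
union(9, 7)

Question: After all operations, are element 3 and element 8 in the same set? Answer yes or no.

Answer: yes

Derivation:
Step 1: union(5, 1) -> merged; set of 5 now {1, 5}
Step 2: find(6) -> no change; set of 6 is {6}
Step 3: find(6) -> no change; set of 6 is {6}
Step 4: union(8, 5) -> merged; set of 8 now {1, 5, 8}
Step 5: find(3) -> no change; set of 3 is {3}
Step 6: union(6, 5) -> merged; set of 6 now {1, 5, 6, 8}
Step 7: union(6, 3) -> merged; set of 6 now {1, 3, 5, 6, 8}
Step 8: find(9) -> no change; set of 9 is {9}
Step 9: union(1, 0) -> merged; set of 1 now {0, 1, 3, 5, 6, 8}
Step 10: find(8) -> no change; set of 8 is {0, 1, 3, 5, 6, 8}
Step 11: find(9) -> no change; set of 9 is {9}
Step 12: find(8) -> no change; set of 8 is {0, 1, 3, 5, 6, 8}
Step 13: union(1, 9) -> merged; set of 1 now {0, 1, 3, 5, 6, 8, 9}
Step 14: union(5, 6) -> already same set; set of 5 now {0, 1, 3, 5, 6, 8, 9}
Step 15: find(7) -> no change; set of 7 is {7}
Step 16: union(3, 0) -> already same set; set of 3 now {0, 1, 3, 5, 6, 8, 9}
Step 17: find(4) -> no change; set of 4 is {4}
Step 18: union(9, 7) -> merged; set of 9 now {0, 1, 3, 5, 6, 7, 8, 9}
Set of 3: {0, 1, 3, 5, 6, 7, 8, 9}; 8 is a member.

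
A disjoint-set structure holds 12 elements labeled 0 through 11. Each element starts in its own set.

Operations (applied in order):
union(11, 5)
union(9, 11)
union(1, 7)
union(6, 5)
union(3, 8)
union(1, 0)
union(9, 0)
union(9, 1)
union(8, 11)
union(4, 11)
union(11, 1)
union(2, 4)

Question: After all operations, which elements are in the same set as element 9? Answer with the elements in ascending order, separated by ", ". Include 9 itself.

Answer: 0, 1, 2, 3, 4, 5, 6, 7, 8, 9, 11

Derivation:
Step 1: union(11, 5) -> merged; set of 11 now {5, 11}
Step 2: union(9, 11) -> merged; set of 9 now {5, 9, 11}
Step 3: union(1, 7) -> merged; set of 1 now {1, 7}
Step 4: union(6, 5) -> merged; set of 6 now {5, 6, 9, 11}
Step 5: union(3, 8) -> merged; set of 3 now {3, 8}
Step 6: union(1, 0) -> merged; set of 1 now {0, 1, 7}
Step 7: union(9, 0) -> merged; set of 9 now {0, 1, 5, 6, 7, 9, 11}
Step 8: union(9, 1) -> already same set; set of 9 now {0, 1, 5, 6, 7, 9, 11}
Step 9: union(8, 11) -> merged; set of 8 now {0, 1, 3, 5, 6, 7, 8, 9, 11}
Step 10: union(4, 11) -> merged; set of 4 now {0, 1, 3, 4, 5, 6, 7, 8, 9, 11}
Step 11: union(11, 1) -> already same set; set of 11 now {0, 1, 3, 4, 5, 6, 7, 8, 9, 11}
Step 12: union(2, 4) -> merged; set of 2 now {0, 1, 2, 3, 4, 5, 6, 7, 8, 9, 11}
Component of 9: {0, 1, 2, 3, 4, 5, 6, 7, 8, 9, 11}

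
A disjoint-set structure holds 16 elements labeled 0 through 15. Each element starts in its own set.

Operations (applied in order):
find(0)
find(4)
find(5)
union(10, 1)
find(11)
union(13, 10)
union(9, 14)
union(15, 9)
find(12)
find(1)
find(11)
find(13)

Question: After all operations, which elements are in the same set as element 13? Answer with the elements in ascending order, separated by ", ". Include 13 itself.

Step 1: find(0) -> no change; set of 0 is {0}
Step 2: find(4) -> no change; set of 4 is {4}
Step 3: find(5) -> no change; set of 5 is {5}
Step 4: union(10, 1) -> merged; set of 10 now {1, 10}
Step 5: find(11) -> no change; set of 11 is {11}
Step 6: union(13, 10) -> merged; set of 13 now {1, 10, 13}
Step 7: union(9, 14) -> merged; set of 9 now {9, 14}
Step 8: union(15, 9) -> merged; set of 15 now {9, 14, 15}
Step 9: find(12) -> no change; set of 12 is {12}
Step 10: find(1) -> no change; set of 1 is {1, 10, 13}
Step 11: find(11) -> no change; set of 11 is {11}
Step 12: find(13) -> no change; set of 13 is {1, 10, 13}
Component of 13: {1, 10, 13}

Answer: 1, 10, 13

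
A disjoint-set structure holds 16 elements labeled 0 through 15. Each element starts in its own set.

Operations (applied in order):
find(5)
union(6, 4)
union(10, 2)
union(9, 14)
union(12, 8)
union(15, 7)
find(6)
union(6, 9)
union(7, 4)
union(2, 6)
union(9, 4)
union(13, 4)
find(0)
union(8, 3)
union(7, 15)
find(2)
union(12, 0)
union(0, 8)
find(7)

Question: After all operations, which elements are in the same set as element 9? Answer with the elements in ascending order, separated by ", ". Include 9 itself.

Step 1: find(5) -> no change; set of 5 is {5}
Step 2: union(6, 4) -> merged; set of 6 now {4, 6}
Step 3: union(10, 2) -> merged; set of 10 now {2, 10}
Step 4: union(9, 14) -> merged; set of 9 now {9, 14}
Step 5: union(12, 8) -> merged; set of 12 now {8, 12}
Step 6: union(15, 7) -> merged; set of 15 now {7, 15}
Step 7: find(6) -> no change; set of 6 is {4, 6}
Step 8: union(6, 9) -> merged; set of 6 now {4, 6, 9, 14}
Step 9: union(7, 4) -> merged; set of 7 now {4, 6, 7, 9, 14, 15}
Step 10: union(2, 6) -> merged; set of 2 now {2, 4, 6, 7, 9, 10, 14, 15}
Step 11: union(9, 4) -> already same set; set of 9 now {2, 4, 6, 7, 9, 10, 14, 15}
Step 12: union(13, 4) -> merged; set of 13 now {2, 4, 6, 7, 9, 10, 13, 14, 15}
Step 13: find(0) -> no change; set of 0 is {0}
Step 14: union(8, 3) -> merged; set of 8 now {3, 8, 12}
Step 15: union(7, 15) -> already same set; set of 7 now {2, 4, 6, 7, 9, 10, 13, 14, 15}
Step 16: find(2) -> no change; set of 2 is {2, 4, 6, 7, 9, 10, 13, 14, 15}
Step 17: union(12, 0) -> merged; set of 12 now {0, 3, 8, 12}
Step 18: union(0, 8) -> already same set; set of 0 now {0, 3, 8, 12}
Step 19: find(7) -> no change; set of 7 is {2, 4, 6, 7, 9, 10, 13, 14, 15}
Component of 9: {2, 4, 6, 7, 9, 10, 13, 14, 15}

Answer: 2, 4, 6, 7, 9, 10, 13, 14, 15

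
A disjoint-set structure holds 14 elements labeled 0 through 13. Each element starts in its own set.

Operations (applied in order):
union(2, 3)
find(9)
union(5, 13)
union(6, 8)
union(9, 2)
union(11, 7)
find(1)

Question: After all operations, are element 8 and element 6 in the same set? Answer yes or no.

Step 1: union(2, 3) -> merged; set of 2 now {2, 3}
Step 2: find(9) -> no change; set of 9 is {9}
Step 3: union(5, 13) -> merged; set of 5 now {5, 13}
Step 4: union(6, 8) -> merged; set of 6 now {6, 8}
Step 5: union(9, 2) -> merged; set of 9 now {2, 3, 9}
Step 6: union(11, 7) -> merged; set of 11 now {7, 11}
Step 7: find(1) -> no change; set of 1 is {1}
Set of 8: {6, 8}; 6 is a member.

Answer: yes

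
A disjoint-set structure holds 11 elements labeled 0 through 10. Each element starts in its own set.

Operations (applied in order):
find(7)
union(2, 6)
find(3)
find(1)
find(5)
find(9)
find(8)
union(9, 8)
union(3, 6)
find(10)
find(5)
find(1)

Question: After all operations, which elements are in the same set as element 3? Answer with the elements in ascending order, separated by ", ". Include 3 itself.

Answer: 2, 3, 6

Derivation:
Step 1: find(7) -> no change; set of 7 is {7}
Step 2: union(2, 6) -> merged; set of 2 now {2, 6}
Step 3: find(3) -> no change; set of 3 is {3}
Step 4: find(1) -> no change; set of 1 is {1}
Step 5: find(5) -> no change; set of 5 is {5}
Step 6: find(9) -> no change; set of 9 is {9}
Step 7: find(8) -> no change; set of 8 is {8}
Step 8: union(9, 8) -> merged; set of 9 now {8, 9}
Step 9: union(3, 6) -> merged; set of 3 now {2, 3, 6}
Step 10: find(10) -> no change; set of 10 is {10}
Step 11: find(5) -> no change; set of 5 is {5}
Step 12: find(1) -> no change; set of 1 is {1}
Component of 3: {2, 3, 6}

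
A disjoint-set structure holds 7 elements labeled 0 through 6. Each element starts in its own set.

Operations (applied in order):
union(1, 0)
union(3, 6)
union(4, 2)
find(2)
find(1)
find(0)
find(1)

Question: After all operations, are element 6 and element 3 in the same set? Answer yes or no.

Step 1: union(1, 0) -> merged; set of 1 now {0, 1}
Step 2: union(3, 6) -> merged; set of 3 now {3, 6}
Step 3: union(4, 2) -> merged; set of 4 now {2, 4}
Step 4: find(2) -> no change; set of 2 is {2, 4}
Step 5: find(1) -> no change; set of 1 is {0, 1}
Step 6: find(0) -> no change; set of 0 is {0, 1}
Step 7: find(1) -> no change; set of 1 is {0, 1}
Set of 6: {3, 6}; 3 is a member.

Answer: yes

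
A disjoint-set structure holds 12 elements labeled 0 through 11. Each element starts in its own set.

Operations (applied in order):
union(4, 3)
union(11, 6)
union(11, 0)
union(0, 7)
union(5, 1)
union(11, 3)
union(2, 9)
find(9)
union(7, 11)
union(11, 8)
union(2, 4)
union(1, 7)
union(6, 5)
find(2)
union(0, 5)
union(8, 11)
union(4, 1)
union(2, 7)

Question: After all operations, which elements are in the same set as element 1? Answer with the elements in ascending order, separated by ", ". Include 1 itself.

Step 1: union(4, 3) -> merged; set of 4 now {3, 4}
Step 2: union(11, 6) -> merged; set of 11 now {6, 11}
Step 3: union(11, 0) -> merged; set of 11 now {0, 6, 11}
Step 4: union(0, 7) -> merged; set of 0 now {0, 6, 7, 11}
Step 5: union(5, 1) -> merged; set of 5 now {1, 5}
Step 6: union(11, 3) -> merged; set of 11 now {0, 3, 4, 6, 7, 11}
Step 7: union(2, 9) -> merged; set of 2 now {2, 9}
Step 8: find(9) -> no change; set of 9 is {2, 9}
Step 9: union(7, 11) -> already same set; set of 7 now {0, 3, 4, 6, 7, 11}
Step 10: union(11, 8) -> merged; set of 11 now {0, 3, 4, 6, 7, 8, 11}
Step 11: union(2, 4) -> merged; set of 2 now {0, 2, 3, 4, 6, 7, 8, 9, 11}
Step 12: union(1, 7) -> merged; set of 1 now {0, 1, 2, 3, 4, 5, 6, 7, 8, 9, 11}
Step 13: union(6, 5) -> already same set; set of 6 now {0, 1, 2, 3, 4, 5, 6, 7, 8, 9, 11}
Step 14: find(2) -> no change; set of 2 is {0, 1, 2, 3, 4, 5, 6, 7, 8, 9, 11}
Step 15: union(0, 5) -> already same set; set of 0 now {0, 1, 2, 3, 4, 5, 6, 7, 8, 9, 11}
Step 16: union(8, 11) -> already same set; set of 8 now {0, 1, 2, 3, 4, 5, 6, 7, 8, 9, 11}
Step 17: union(4, 1) -> already same set; set of 4 now {0, 1, 2, 3, 4, 5, 6, 7, 8, 9, 11}
Step 18: union(2, 7) -> already same set; set of 2 now {0, 1, 2, 3, 4, 5, 6, 7, 8, 9, 11}
Component of 1: {0, 1, 2, 3, 4, 5, 6, 7, 8, 9, 11}

Answer: 0, 1, 2, 3, 4, 5, 6, 7, 8, 9, 11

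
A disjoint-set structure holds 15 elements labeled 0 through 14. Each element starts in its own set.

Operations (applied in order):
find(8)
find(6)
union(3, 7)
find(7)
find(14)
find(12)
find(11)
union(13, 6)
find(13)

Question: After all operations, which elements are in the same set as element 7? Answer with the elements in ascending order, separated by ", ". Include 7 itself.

Answer: 3, 7

Derivation:
Step 1: find(8) -> no change; set of 8 is {8}
Step 2: find(6) -> no change; set of 6 is {6}
Step 3: union(3, 7) -> merged; set of 3 now {3, 7}
Step 4: find(7) -> no change; set of 7 is {3, 7}
Step 5: find(14) -> no change; set of 14 is {14}
Step 6: find(12) -> no change; set of 12 is {12}
Step 7: find(11) -> no change; set of 11 is {11}
Step 8: union(13, 6) -> merged; set of 13 now {6, 13}
Step 9: find(13) -> no change; set of 13 is {6, 13}
Component of 7: {3, 7}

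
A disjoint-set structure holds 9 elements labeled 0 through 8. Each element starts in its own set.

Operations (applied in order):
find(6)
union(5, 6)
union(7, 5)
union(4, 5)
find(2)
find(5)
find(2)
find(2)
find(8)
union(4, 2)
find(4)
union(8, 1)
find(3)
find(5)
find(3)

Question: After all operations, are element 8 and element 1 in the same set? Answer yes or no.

Answer: yes

Derivation:
Step 1: find(6) -> no change; set of 6 is {6}
Step 2: union(5, 6) -> merged; set of 5 now {5, 6}
Step 3: union(7, 5) -> merged; set of 7 now {5, 6, 7}
Step 4: union(4, 5) -> merged; set of 4 now {4, 5, 6, 7}
Step 5: find(2) -> no change; set of 2 is {2}
Step 6: find(5) -> no change; set of 5 is {4, 5, 6, 7}
Step 7: find(2) -> no change; set of 2 is {2}
Step 8: find(2) -> no change; set of 2 is {2}
Step 9: find(8) -> no change; set of 8 is {8}
Step 10: union(4, 2) -> merged; set of 4 now {2, 4, 5, 6, 7}
Step 11: find(4) -> no change; set of 4 is {2, 4, 5, 6, 7}
Step 12: union(8, 1) -> merged; set of 8 now {1, 8}
Step 13: find(3) -> no change; set of 3 is {3}
Step 14: find(5) -> no change; set of 5 is {2, 4, 5, 6, 7}
Step 15: find(3) -> no change; set of 3 is {3}
Set of 8: {1, 8}; 1 is a member.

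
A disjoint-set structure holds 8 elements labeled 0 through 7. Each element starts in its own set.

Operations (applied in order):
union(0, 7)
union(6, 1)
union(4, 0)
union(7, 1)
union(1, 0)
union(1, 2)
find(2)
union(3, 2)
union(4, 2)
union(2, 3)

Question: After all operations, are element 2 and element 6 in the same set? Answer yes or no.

Answer: yes

Derivation:
Step 1: union(0, 7) -> merged; set of 0 now {0, 7}
Step 2: union(6, 1) -> merged; set of 6 now {1, 6}
Step 3: union(4, 0) -> merged; set of 4 now {0, 4, 7}
Step 4: union(7, 1) -> merged; set of 7 now {0, 1, 4, 6, 7}
Step 5: union(1, 0) -> already same set; set of 1 now {0, 1, 4, 6, 7}
Step 6: union(1, 2) -> merged; set of 1 now {0, 1, 2, 4, 6, 7}
Step 7: find(2) -> no change; set of 2 is {0, 1, 2, 4, 6, 7}
Step 8: union(3, 2) -> merged; set of 3 now {0, 1, 2, 3, 4, 6, 7}
Step 9: union(4, 2) -> already same set; set of 4 now {0, 1, 2, 3, 4, 6, 7}
Step 10: union(2, 3) -> already same set; set of 2 now {0, 1, 2, 3, 4, 6, 7}
Set of 2: {0, 1, 2, 3, 4, 6, 7}; 6 is a member.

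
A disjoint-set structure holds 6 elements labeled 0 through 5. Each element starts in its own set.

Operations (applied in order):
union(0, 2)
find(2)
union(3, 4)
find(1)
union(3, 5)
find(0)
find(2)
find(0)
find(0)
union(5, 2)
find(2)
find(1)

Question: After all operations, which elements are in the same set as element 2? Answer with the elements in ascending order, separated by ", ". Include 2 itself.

Step 1: union(0, 2) -> merged; set of 0 now {0, 2}
Step 2: find(2) -> no change; set of 2 is {0, 2}
Step 3: union(3, 4) -> merged; set of 3 now {3, 4}
Step 4: find(1) -> no change; set of 1 is {1}
Step 5: union(3, 5) -> merged; set of 3 now {3, 4, 5}
Step 6: find(0) -> no change; set of 0 is {0, 2}
Step 7: find(2) -> no change; set of 2 is {0, 2}
Step 8: find(0) -> no change; set of 0 is {0, 2}
Step 9: find(0) -> no change; set of 0 is {0, 2}
Step 10: union(5, 2) -> merged; set of 5 now {0, 2, 3, 4, 5}
Step 11: find(2) -> no change; set of 2 is {0, 2, 3, 4, 5}
Step 12: find(1) -> no change; set of 1 is {1}
Component of 2: {0, 2, 3, 4, 5}

Answer: 0, 2, 3, 4, 5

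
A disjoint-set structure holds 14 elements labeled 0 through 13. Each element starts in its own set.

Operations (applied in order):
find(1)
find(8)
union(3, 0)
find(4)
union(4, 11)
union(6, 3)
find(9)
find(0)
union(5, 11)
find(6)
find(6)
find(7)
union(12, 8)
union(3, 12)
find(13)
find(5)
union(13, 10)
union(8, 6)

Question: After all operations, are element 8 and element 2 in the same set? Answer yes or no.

Answer: no

Derivation:
Step 1: find(1) -> no change; set of 1 is {1}
Step 2: find(8) -> no change; set of 8 is {8}
Step 3: union(3, 0) -> merged; set of 3 now {0, 3}
Step 4: find(4) -> no change; set of 4 is {4}
Step 5: union(4, 11) -> merged; set of 4 now {4, 11}
Step 6: union(6, 3) -> merged; set of 6 now {0, 3, 6}
Step 7: find(9) -> no change; set of 9 is {9}
Step 8: find(0) -> no change; set of 0 is {0, 3, 6}
Step 9: union(5, 11) -> merged; set of 5 now {4, 5, 11}
Step 10: find(6) -> no change; set of 6 is {0, 3, 6}
Step 11: find(6) -> no change; set of 6 is {0, 3, 6}
Step 12: find(7) -> no change; set of 7 is {7}
Step 13: union(12, 8) -> merged; set of 12 now {8, 12}
Step 14: union(3, 12) -> merged; set of 3 now {0, 3, 6, 8, 12}
Step 15: find(13) -> no change; set of 13 is {13}
Step 16: find(5) -> no change; set of 5 is {4, 5, 11}
Step 17: union(13, 10) -> merged; set of 13 now {10, 13}
Step 18: union(8, 6) -> already same set; set of 8 now {0, 3, 6, 8, 12}
Set of 8: {0, 3, 6, 8, 12}; 2 is not a member.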